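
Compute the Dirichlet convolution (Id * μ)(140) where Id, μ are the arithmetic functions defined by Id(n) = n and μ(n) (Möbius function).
(Id * μ)(140) = 48

Divisors of 140: [1, 2, 4, 5, 7, 10, 14, 20, 28, 35, 70, 140]. For each d | 140:
  d = 1: Id(1) · μ(140/1) = 1 · 0 = 0
  d = 2: Id(2) · μ(140/2) = 2 · -1 = -2
  d = 4: Id(4) · μ(140/4) = 4 · 1 = 4
  d = 5: Id(5) · μ(140/5) = 5 · 0 = 0
  d = 7: Id(7) · μ(140/7) = 7 · 0 = 0
  d = 10: Id(10) · μ(140/10) = 10 · 1 = 10
  d = 14: Id(14) · μ(140/14) = 14 · 1 = 14
  d = 20: Id(20) · μ(140/20) = 20 · -1 = -20
  d = 28: Id(28) · μ(140/28) = 28 · -1 = -28
  d = 35: Id(35) · μ(140/35) = 35 · 0 = 0
  d = 70: Id(70) · μ(140/70) = 70 · -1 = -70
  d = 140: Id(140) · μ(140/140) = 140 · 1 = 140
Summing: (Id * μ)(140) = 0 + -2 + 4 + 0 + 0 + 10 + 14 + -20 + -28 + 0 + -70 + 140 = 48.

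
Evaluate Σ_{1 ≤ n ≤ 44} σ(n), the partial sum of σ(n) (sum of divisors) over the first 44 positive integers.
Σ_{n ≤ 44} σ(n) = 1608

Compute σ(n) for each 1 ≤ n ≤ 44: σ(1) = 1, σ(2) = 3, σ(3) = 4, σ(4) = 7, σ(5) = 6, σ(6) = 12, σ(7) = 8, σ(8) = 15, σ(9) = 13, σ(10) = 18, σ(11) = 12, σ(12) = 28, σ(13) = 14, σ(14) = 24, σ(15) = 24, σ(16) = 31, σ(17) = 18, σ(18) = 39, σ(19) = 20, σ(20) = 42, σ(21) = 32, σ(22) = 36, σ(23) = 24, σ(24) = 60, σ(25) = 31, σ(26) = 42, σ(27) = 40, σ(28) = 56, σ(29) = 30, σ(30) = 72, σ(31) = 32, σ(32) = 63, σ(33) = 48, σ(34) = 54, σ(35) = 48, σ(36) = 91, σ(37) = 38, σ(38) = 60, σ(39) = 56, σ(40) = 90, σ(41) = 42, σ(42) = 96, σ(43) = 44, σ(44) = 84. Summing all 44 values: 1608. (Average order: Σ_{n ≤ x} σ(n) ~ (π²/12) x². For x = 44, (π²/12)·44² ≈ 1592.30.)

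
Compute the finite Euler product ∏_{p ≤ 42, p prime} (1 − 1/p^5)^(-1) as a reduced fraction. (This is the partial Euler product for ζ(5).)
∏ = 74875808585870055616502751635850749659928795918147986481/72209283302841655787041441691786569299878431940565073920

The primes p ≤ 42 are [2, 3, 5, 7, 11, 13, 17, 19, 23, 29, 31, 37, 41]. For each prime, (1 − 1/p^5)^(-1) = p^5 / (p^5 − 1). The product is (1 − 1/2^5)^(-1), (1 − 1/3^5)^(-1), (1 − 1/5^5)^(-1), (1 − 1/7^5)^(-1), (1 − 1/11^5)^(-1), (1 − 1/13^5)^(-1), (1 − 1/17^5)^(-1), (1 − 1/19^5)^(-1), (1 − 1/23^5)^(-1), (1 − 1/29^5)^(-1), (1 − 1/31^5)^(-1), (1 − 1/37^5)^(-1), (1 − 1/41^5)^(-1) = ∏ p^5 / (p^5 − 1) = 74875808585870055616502751635850749659928795918147986481/72209283302841655787041441691786569299878431940565073920.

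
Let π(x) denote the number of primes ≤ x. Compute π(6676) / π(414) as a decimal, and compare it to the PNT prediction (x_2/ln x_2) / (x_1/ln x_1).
π(6676)/π(414) = 860/80 ≈ 10.7500;  PNT prediction ≈ 11.0343.

π(414) = 80 and π(6676) = 860, so π(6676)/π(414) ≈ 10.7500. The PNT-predicted ratio is (6676/ln(6676)) / (414/ln(414)) ≈ 11.0343. The two agree to within a few percent, as expected.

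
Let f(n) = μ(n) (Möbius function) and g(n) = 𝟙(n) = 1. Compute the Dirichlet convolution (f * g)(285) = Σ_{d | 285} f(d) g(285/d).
(μ * 𝟙)(285) = 0

Divisors of 285: [1, 3, 5, 15, 19, 57, 95, 285]. For each d | 285:
  d = 1: μ(1) · 𝟙(285/1) = 1 · 1 = 1
  d = 3: μ(3) · 𝟙(285/3) = -1 · 1 = -1
  d = 5: μ(5) · 𝟙(285/5) = -1 · 1 = -1
  d = 15: μ(15) · 𝟙(285/15) = 1 · 1 = 1
  d = 19: μ(19) · 𝟙(285/19) = -1 · 1 = -1
  d = 57: μ(57) · 𝟙(285/57) = 1 · 1 = 1
  d = 95: μ(95) · 𝟙(285/95) = 1 · 1 = 1
  d = 285: μ(285) · 𝟙(285/285) = -1 · 1 = -1
Summing: (μ * 𝟙)(285) = 1 + -1 + -1 + 1 + -1 + 1 + 1 + -1 = 0.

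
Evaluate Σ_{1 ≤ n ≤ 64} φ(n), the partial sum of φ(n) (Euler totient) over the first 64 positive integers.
Σ_{n ≤ 64} φ(n) = 1260

Compute φ(n) for each 1 ≤ n ≤ 64: φ(1) = 1, φ(2) = 1, φ(3) = 2, φ(4) = 2, φ(5) = 4, φ(6) = 2, φ(7) = 6, φ(8) = 4, φ(9) = 6, φ(10) = 4, φ(11) = 10, φ(12) = 4, φ(13) = 12, φ(14) = 6, φ(15) = 8, φ(16) = 8, φ(17) = 16, φ(18) = 6, φ(19) = 18, φ(20) = 8, φ(21) = 12, φ(22) = 10, φ(23) = 22, φ(24) = 8, φ(25) = 20, φ(26) = 12, φ(27) = 18, φ(28) = 12, φ(29) = 28, φ(30) = 8, φ(31) = 30, φ(32) = 16, φ(33) = 20, φ(34) = 16, φ(35) = 24, φ(36) = 12, φ(37) = 36, φ(38) = 18, φ(39) = 24, φ(40) = 16, φ(41) = 40, φ(42) = 12, φ(43) = 42, φ(44) = 20, φ(45) = 24, φ(46) = 22, φ(47) = 46, φ(48) = 16, φ(49) = 42, φ(50) = 20, φ(51) = 32, φ(52) = 24, φ(53) = 52, φ(54) = 18, φ(55) = 40, φ(56) = 24, φ(57) = 36, φ(58) = 28, φ(59) = 58, φ(60) = 16, φ(61) = 60, φ(62) = 30, φ(63) = 36, φ(64) = 32. Summing all 64 values: 1260. (Average order: Σ_{n ≤ x} φ(n) ~ (3/π²) x². For x = 64, (3/π²)·64² ≈ 1245.03.)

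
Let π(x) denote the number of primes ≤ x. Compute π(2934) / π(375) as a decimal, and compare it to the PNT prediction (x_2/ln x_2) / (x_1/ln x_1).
π(2934)/π(375) = 423/74 ≈ 5.7162;  PNT prediction ≈ 5.8081.

π(375) = 74 and π(2934) = 423, so π(2934)/π(375) ≈ 5.7162. The PNT-predicted ratio is (2934/ln(2934)) / (375/ln(375)) ≈ 5.8081. The two agree to within a few percent, as expected.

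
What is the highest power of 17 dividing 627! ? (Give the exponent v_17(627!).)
v_17(627!) = 38

Legendre's formula: v_p(n!) = Σ_{k ≥ 1} ⌊n / p^k⌋. For p = 17, n = 627, the terms are:
  ⌊627/17^1⌋ = ⌊627/17⌋ = 36
  ⌊627/17^2⌋ = ⌊627/289⌋ = 2
(the next term ⌊627/17^3⌋ = 0, terminating the sum). Summing: v_17(627!) = 36 + 2 = 38.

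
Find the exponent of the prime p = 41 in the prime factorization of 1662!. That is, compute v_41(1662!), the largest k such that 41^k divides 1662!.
v_41(1662!) = 40

Legendre's formula: v_p(n!) = Σ_{k ≥ 1} ⌊n / p^k⌋. For p = 41, n = 1662, the terms are:
  ⌊1662/41^1⌋ = ⌊1662/41⌋ = 40
(the next term ⌊1662/41^2⌋ = 0, terminating the sum). Summing: v_41(1662!) = 40 = 40.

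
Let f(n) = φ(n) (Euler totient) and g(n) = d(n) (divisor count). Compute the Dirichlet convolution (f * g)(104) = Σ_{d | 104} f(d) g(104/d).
(φ * d)(104) = 210

Divisors of 104: [1, 2, 4, 8, 13, 26, 52, 104]. For each d | 104:
  d = 1: φ(1) · d(104/1) = 1 · 8 = 8
  d = 2: φ(2) · d(104/2) = 1 · 6 = 6
  d = 4: φ(4) · d(104/4) = 2 · 4 = 8
  d = 8: φ(8) · d(104/8) = 4 · 2 = 8
  d = 13: φ(13) · d(104/13) = 12 · 4 = 48
  d = 26: φ(26) · d(104/26) = 12 · 3 = 36
  d = 52: φ(52) · d(104/52) = 24 · 2 = 48
  d = 104: φ(104) · d(104/104) = 48 · 1 = 48
Summing: (φ * d)(104) = 8 + 6 + 8 + 8 + 48 + 36 + 48 + 48 = 210.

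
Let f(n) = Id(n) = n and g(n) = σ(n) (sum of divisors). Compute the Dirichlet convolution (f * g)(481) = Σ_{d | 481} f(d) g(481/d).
(Id * σ)(481) = 2025

Divisors of 481: [1, 13, 37, 481]. For each d | 481:
  d = 1: Id(1) · σ(481/1) = 1 · 532 = 532
  d = 13: Id(13) · σ(481/13) = 13 · 38 = 494
  d = 37: Id(37) · σ(481/37) = 37 · 14 = 518
  d = 481: Id(481) · σ(481/481) = 481 · 1 = 481
Summing: (Id * σ)(481) = 532 + 494 + 518 + 481 = 2025.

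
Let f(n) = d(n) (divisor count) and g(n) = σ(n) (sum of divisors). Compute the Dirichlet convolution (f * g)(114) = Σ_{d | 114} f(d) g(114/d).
(d * σ)(114) = 660

Divisors of 114: [1, 2, 3, 6, 19, 38, 57, 114]. For each d | 114:
  d = 1: d(1) · σ(114/1) = 1 · 240 = 240
  d = 2: d(2) · σ(114/2) = 2 · 80 = 160
  d = 3: d(3) · σ(114/3) = 2 · 60 = 120
  d = 6: d(6) · σ(114/6) = 4 · 20 = 80
  d = 19: d(19) · σ(114/19) = 2 · 12 = 24
  d = 38: d(38) · σ(114/38) = 4 · 4 = 16
  d = 57: d(57) · σ(114/57) = 4 · 3 = 12
  d = 114: d(114) · σ(114/114) = 8 · 1 = 8
Summing: (d * σ)(114) = 240 + 160 + 120 + 80 + 24 + 16 + 12 + 8 = 660.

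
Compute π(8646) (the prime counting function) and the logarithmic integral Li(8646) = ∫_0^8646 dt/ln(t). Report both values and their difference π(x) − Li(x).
π(8646) = 1076;  Li(8646) ≈ 1097.98;  π(x) − Li(x) ≈ -21.98.

Direct count of primes ≤ 8646 gives π(8646) = 1076. Numerical evaluation of the logarithmic integral gives Li(8646) ≈ 1097.98. The difference π(x) − Li(x) ≈ -21.98 is typically negative for small/moderate x (Li(x) overestimates), though Littlewood's theorem shows this sign changes infinitely often.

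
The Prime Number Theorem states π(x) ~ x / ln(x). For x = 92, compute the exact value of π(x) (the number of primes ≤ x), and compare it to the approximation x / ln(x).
π(92) = 24;  x/ln(x) ≈ 20.35;  relative error ≈ 15.23%.

Directly count primes up to 92: π(92) = 24. The PNT approximation gives 92/ln(92) ≈ 92/4.52179 ≈ 20.35. Relative error (π(x) − x/ln(x)) / π(x) ≈ 15.23%; the approximation is known to undercount slightly (Li(x) is a better estimate).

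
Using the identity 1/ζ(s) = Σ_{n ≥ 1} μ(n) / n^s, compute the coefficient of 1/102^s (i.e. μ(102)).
μ(102) = -1

Factor n = 102 = 2 · 3 · 17. μ(n) = 0 if any exponent ≥ 2 (not squarefree); otherwise μ(n) = (−1)^{ω(n)} where ω(n) is the number of distinct prime factors. Applying: μ(102) = -1.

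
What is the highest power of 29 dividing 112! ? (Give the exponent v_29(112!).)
v_29(112!) = 3

Legendre's formula: v_p(n!) = Σ_{k ≥ 1} ⌊n / p^k⌋. For p = 29, n = 112, the terms are:
  ⌊112/29^1⌋ = ⌊112/29⌋ = 3
(the next term ⌊112/29^2⌋ = 0, terminating the sum). Summing: v_29(112!) = 3 = 3.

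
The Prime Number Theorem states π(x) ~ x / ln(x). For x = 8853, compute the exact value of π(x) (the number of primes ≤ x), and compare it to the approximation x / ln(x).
π(8853) = 1103;  x/ln(x) ≈ 974.09;  relative error ≈ 11.69%.

Directly count primes up to 8853: π(8853) = 1103. The PNT approximation gives 8853/ln(8853) ≈ 8853/9.08851 ≈ 974.09. Relative error (π(x) − x/ln(x)) / π(x) ≈ 11.69%; the approximation is known to undercount slightly (Li(x) is a better estimate).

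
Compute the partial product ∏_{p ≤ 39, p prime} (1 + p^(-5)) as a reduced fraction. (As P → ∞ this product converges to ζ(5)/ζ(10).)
∏ = 233011615725255938572288274478934396372114341888/224936953086109917286174853620680141509079739945

The primes p ≤ 39 are [2, 3, 5, 7, 11, 13, 17, 19, 23, 29, 31, 37]. For each, (1 + 1/p^5) = (p^5 + 1)/p^5. Multiplying these fractions over p ∈ [2, 3, 5, 7, 11, 13, 17, 19, 23, 29, 31, 37] gives 233011615725255938572288274478934396372114341888/224936953086109917286174853620680141509079739945. (In the limit P → ∞ this tends to ζ(5)/ζ(10).)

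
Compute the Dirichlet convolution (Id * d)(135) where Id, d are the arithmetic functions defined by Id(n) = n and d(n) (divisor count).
(Id * d)(135) = 406

Divisors of 135: [1, 3, 5, 9, 15, 27, 45, 135]. For each d | 135:
  d = 1: Id(1) · d(135/1) = 1 · 8 = 8
  d = 3: Id(3) · d(135/3) = 3 · 6 = 18
  d = 5: Id(5) · d(135/5) = 5 · 4 = 20
  d = 9: Id(9) · d(135/9) = 9 · 4 = 36
  d = 15: Id(15) · d(135/15) = 15 · 3 = 45
  d = 27: Id(27) · d(135/27) = 27 · 2 = 54
  d = 45: Id(45) · d(135/45) = 45 · 2 = 90
  d = 135: Id(135) · d(135/135) = 135 · 1 = 135
Summing: (Id * d)(135) = 8 + 18 + 20 + 36 + 45 + 54 + 90 + 135 = 406.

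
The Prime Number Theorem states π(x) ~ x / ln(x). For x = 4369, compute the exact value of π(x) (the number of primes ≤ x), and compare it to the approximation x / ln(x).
π(4369) = 596;  x/ln(x) ≈ 521.22;  relative error ≈ 12.55%.

Directly count primes up to 4369: π(4369) = 596. The PNT approximation gives 4369/ln(4369) ≈ 4369/8.38229 ≈ 521.22. Relative error (π(x) − x/ln(x)) / π(x) ≈ 12.55%; the approximation is known to undercount slightly (Li(x) is a better estimate).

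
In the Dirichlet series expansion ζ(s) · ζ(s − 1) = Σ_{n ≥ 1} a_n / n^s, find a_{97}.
σ(97) = 98

In the product (Σ m^0/m^s)(Σ k / k^s) = Σ (Σ_{d | n} d) / n^s, the coefficient of 1/n^s is σ(n) = Σ_{d | n} d. For n = 97, divisors are [1, 97]; summing: σ(97) = 98.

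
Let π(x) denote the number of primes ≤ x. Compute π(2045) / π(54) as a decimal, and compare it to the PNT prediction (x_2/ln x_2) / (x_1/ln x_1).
π(2045)/π(54) = 309/16 ≈ 19.3125;  PNT prediction ≈ 19.8165.

π(54) = 16 and π(2045) = 309, so π(2045)/π(54) ≈ 19.3125. The PNT-predicted ratio is (2045/ln(2045)) / (54/ln(54)) ≈ 19.8165. The two agree to within a few percent, as expected.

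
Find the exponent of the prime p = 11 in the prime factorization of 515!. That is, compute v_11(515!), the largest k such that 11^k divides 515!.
v_11(515!) = 50

Legendre's formula: v_p(n!) = Σ_{k ≥ 1} ⌊n / p^k⌋. For p = 11, n = 515, the terms are:
  ⌊515/11^1⌋ = ⌊515/11⌋ = 46
  ⌊515/11^2⌋ = ⌊515/121⌋ = 4
(the next term ⌊515/11^3⌋ = 0, terminating the sum). Summing: v_11(515!) = 46 + 4 = 50.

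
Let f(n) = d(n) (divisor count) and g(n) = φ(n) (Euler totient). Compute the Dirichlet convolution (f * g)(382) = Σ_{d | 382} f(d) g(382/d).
(d * φ)(382) = 576

Divisors of 382: [1, 2, 191, 382]. For each d | 382:
  d = 1: d(1) · φ(382/1) = 1 · 190 = 190
  d = 2: d(2) · φ(382/2) = 2 · 190 = 380
  d = 191: d(191) · φ(382/191) = 2 · 1 = 2
  d = 382: d(382) · φ(382/382) = 4 · 1 = 4
Summing: (d * φ)(382) = 190 + 380 + 2 + 4 = 576.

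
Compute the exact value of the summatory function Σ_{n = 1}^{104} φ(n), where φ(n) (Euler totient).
Σ_{n ≤ 104} φ(n) = 3326

Compute φ(n) for each 1 ≤ n ≤ 104: φ(1) = 1, φ(2) = 1, φ(3) = 2, φ(4) = 2, φ(5) = 4, φ(6) = 2, φ(7) = 6, φ(8) = 4, φ(9) = 6, φ(10) = 4, φ(11) = 10, φ(12) = 4, φ(13) = 12, φ(14) = 6, φ(15) = 8, φ(16) = 8, φ(17) = 16, φ(18) = 6, φ(19) = 18, φ(20) = 8, φ(21) = 12, φ(22) = 10, φ(23) = 22, φ(24) = 8, φ(25) = 20, φ(26) = 12, φ(27) = 18, φ(28) = 12, φ(29) = 28, φ(30) = 8, φ(31) = 30, φ(32) = 16, φ(33) = 20, φ(34) = 16, φ(35) = 24, φ(36) = 12, φ(37) = 36, φ(38) = 18, φ(39) = 24, φ(40) = 16, φ(41) = 40, φ(42) = 12, φ(43) = 42, φ(44) = 20, φ(45) = 24, φ(46) = 22, φ(47) = 46, φ(48) = 16, φ(49) = 42, φ(50) = 20, φ(51) = 32, φ(52) = 24, φ(53) = 52, φ(54) = 18, φ(55) = 40, φ(56) = 24, φ(57) = 36, φ(58) = 28, φ(59) = 58, φ(60) = 16, φ(61) = 60, φ(62) = 30, φ(63) = 36, φ(64) = 32, φ(65) = 48, φ(66) = 20, φ(67) = 66, φ(68) = 32, φ(69) = 44, φ(70) = 24, φ(71) = 70, φ(72) = 24, φ(73) = 72, φ(74) = 36, φ(75) = 40, φ(76) = 36, φ(77) = 60, φ(78) = 24, φ(79) = 78, φ(80) = 32, φ(81) = 54, φ(82) = 40, φ(83) = 82, φ(84) = 24, φ(85) = 64, φ(86) = 42, φ(87) = 56, φ(88) = 40, φ(89) = 88, φ(90) = 24, φ(91) = 72, φ(92) = 44, φ(93) = 60, φ(94) = 46, φ(95) = 72, φ(96) = 32, φ(97) = 96, φ(98) = 42, φ(99) = 60, φ(100) = 40, φ(101) = 100, φ(102) = 32, φ(103) = 102, φ(104) = 48. Summing all 104 values: 3326. (Average order: Σ_{n ≤ x} φ(n) ~ (3/π²) x². For x = 104, (3/π²)·104² ≈ 3287.67.)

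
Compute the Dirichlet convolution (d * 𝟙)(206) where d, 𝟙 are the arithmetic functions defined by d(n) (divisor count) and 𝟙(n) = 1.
(d * 𝟙)(206) = 9

Divisors of 206: [1, 2, 103, 206]. For each d | 206:
  d = 1: d(1) · 𝟙(206/1) = 1 · 1 = 1
  d = 2: d(2) · 𝟙(206/2) = 2 · 1 = 2
  d = 103: d(103) · 𝟙(206/103) = 2 · 1 = 2
  d = 206: d(206) · 𝟙(206/206) = 4 · 1 = 4
Summing: (d * 𝟙)(206) = 1 + 2 + 2 + 4 = 9.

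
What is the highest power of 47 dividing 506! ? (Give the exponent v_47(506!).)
v_47(506!) = 10

Legendre's formula: v_p(n!) = Σ_{k ≥ 1} ⌊n / p^k⌋. For p = 47, n = 506, the terms are:
  ⌊506/47^1⌋ = ⌊506/47⌋ = 10
(the next term ⌊506/47^2⌋ = 0, terminating the sum). Summing: v_47(506!) = 10 = 10.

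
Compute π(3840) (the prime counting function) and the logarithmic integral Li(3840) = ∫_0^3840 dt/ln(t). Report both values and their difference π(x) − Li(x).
π(3840) = 532;  Li(3840) ≈ 546.03;  π(x) − Li(x) ≈ -14.03.

Direct count of primes ≤ 3840 gives π(3840) = 532. Numerical evaluation of the logarithmic integral gives Li(3840) ≈ 546.03. The difference π(x) − Li(x) ≈ -14.03 is typically negative for small/moderate x (Li(x) overestimates), though Littlewood's theorem shows this sign changes infinitely often.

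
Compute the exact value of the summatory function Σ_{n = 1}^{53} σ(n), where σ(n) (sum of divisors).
Σ_{n ≤ 53} σ(n) = 2304

Compute σ(n) for each 1 ≤ n ≤ 53: σ(1) = 1, σ(2) = 3, σ(3) = 4, σ(4) = 7, σ(5) = 6, σ(6) = 12, σ(7) = 8, σ(8) = 15, σ(9) = 13, σ(10) = 18, σ(11) = 12, σ(12) = 28, σ(13) = 14, σ(14) = 24, σ(15) = 24, σ(16) = 31, σ(17) = 18, σ(18) = 39, σ(19) = 20, σ(20) = 42, σ(21) = 32, σ(22) = 36, σ(23) = 24, σ(24) = 60, σ(25) = 31, σ(26) = 42, σ(27) = 40, σ(28) = 56, σ(29) = 30, σ(30) = 72, σ(31) = 32, σ(32) = 63, σ(33) = 48, σ(34) = 54, σ(35) = 48, σ(36) = 91, σ(37) = 38, σ(38) = 60, σ(39) = 56, σ(40) = 90, σ(41) = 42, σ(42) = 96, σ(43) = 44, σ(44) = 84, σ(45) = 78, σ(46) = 72, σ(47) = 48, σ(48) = 124, σ(49) = 57, σ(50) = 93, σ(51) = 72, σ(52) = 98, σ(53) = 54. Summing all 53 values: 2304. (Average order: Σ_{n ≤ x} σ(n) ~ (π²/12) x². For x = 53, (π²/12)·53² ≈ 2310.31.)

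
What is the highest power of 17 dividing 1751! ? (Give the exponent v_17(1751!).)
v_17(1751!) = 109

Legendre's formula: v_p(n!) = Σ_{k ≥ 1} ⌊n / p^k⌋. For p = 17, n = 1751, the terms are:
  ⌊1751/17^1⌋ = ⌊1751/17⌋ = 103
  ⌊1751/17^2⌋ = ⌊1751/289⌋ = 6
(the next term ⌊1751/17^3⌋ = 0, terminating the sum). Summing: v_17(1751!) = 103 + 6 = 109.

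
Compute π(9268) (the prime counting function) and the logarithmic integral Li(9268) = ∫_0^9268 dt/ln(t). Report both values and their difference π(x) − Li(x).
π(9268) = 1147;  Li(9268) ≈ 1166.34;  π(x) − Li(x) ≈ -19.34.

Direct count of primes ≤ 9268 gives π(9268) = 1147. Numerical evaluation of the logarithmic integral gives Li(9268) ≈ 1166.34. The difference π(x) − Li(x) ≈ -19.34 is typically negative for small/moderate x (Li(x) overestimates), though Littlewood's theorem shows this sign changes infinitely often.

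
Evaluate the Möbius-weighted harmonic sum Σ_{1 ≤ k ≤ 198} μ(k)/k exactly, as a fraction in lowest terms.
Σ μ(k)/k = -10619956756869560313065816620548852142822454316540788251493888218559666579195/412585138412243404033282153204433423786722919328407878608465087271542530344602

Values of μ(k) for 1 ≤ k ≤ 198: μ(1) = 1, μ(2) = -1, μ(3) = -1, μ(5) = -1, μ(6) = 1, μ(7) = -1, μ(10) = 1, μ(11) = -1, μ(13) = -1, μ(14) = 1, μ(15) = 1, μ(17) = -1, μ(19) = -1, μ(21) = 1, μ(22) = 1, μ(23) = -1, μ(26) = 1, μ(29) = -1, μ(30) = -1, μ(31) = -1, μ(33) = 1, μ(34) = 1, μ(35) = 1, μ(37) = -1, μ(38) = 1, μ(39) = 1, μ(41) = -1, μ(42) = -1, μ(43) = -1, μ(46) = 1, μ(47) = -1, μ(51) = 1, μ(53) = -1, μ(55) = 1, μ(57) = 1, μ(58) = 1, μ(59) = -1, μ(61) = -1, μ(62) = 1, μ(65) = 1, μ(66) = -1, μ(67) = -1, μ(69) = 1, μ(70) = -1, μ(71) = -1, μ(73) = -1, μ(74) = 1, μ(77) = 1, μ(78) = -1, μ(79) = -1, μ(82) = 1, μ(83) = -1, μ(85) = 1, μ(86) = 1, μ(87) = 1, μ(89) = -1, μ(91) = 1, μ(93) = 1, μ(94) = 1, μ(95) = 1, μ(97) = -1, μ(101) = -1, μ(102) = -1, μ(103) = -1, μ(105) = -1, μ(106) = 1, μ(107) = -1, μ(109) = -1, μ(110) = -1, μ(111) = 1, μ(113) = -1, μ(114) = -1, μ(115) = 1, μ(118) = 1, μ(119) = 1, μ(122) = 1, μ(123) = 1, μ(127) = -1, μ(129) = 1, μ(130) = -1, μ(131) = -1, μ(133) = 1, μ(134) = 1, μ(137) = -1, μ(138) = -1, μ(139) = -1, μ(141) = 1, μ(142) = 1, μ(143) = 1, μ(145) = 1, μ(146) = 1, μ(149) = -1, μ(151) = -1, μ(154) = -1, μ(155) = 1, μ(157) = -1, μ(158) = 1, μ(159) = 1, μ(161) = 1, μ(163) = -1, μ(165) = -1, μ(166) = 1, μ(167) = -1, μ(170) = -1, μ(173) = -1, μ(174) = -1, μ(177) = 1, μ(178) = 1, μ(179) = -1, μ(181) = -1, μ(182) = -1, μ(183) = 1, μ(185) = 1, μ(186) = -1, μ(187) = 1, μ(190) = -1, μ(191) = -1, μ(193) = -1, μ(194) = 1, μ(195) = -1, μ(197) = -1, with μ = 0 on non-squarefree integers. Summing μ(k)/k for k where μ(k) ≠ 0 gives -10619956756869560313065816620548852142822454316540788251493888218559666579195/412585138412243404033282153204433423786722919328407878608465087271542530344602 ≈ -0.0257. (PNT ⟺ this sum → 0 as n → ∞.)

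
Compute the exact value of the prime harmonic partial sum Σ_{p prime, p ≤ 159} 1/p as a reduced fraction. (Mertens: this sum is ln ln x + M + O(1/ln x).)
Σ 1/p = 67195167335560670940823020383181530154843058347995389615845419/35375166993717494840635767087951744212057570647889977422429870

π(159) = 37, so the primes ≤ 159 are [2, 3, 5, 7, 11, 13, 17, 19, 23, 29, 31, 37, 41, 43, 47, 53, 59, 61, 67, 71, 73, 79, 83, 89, 97, 101, 103, 107, 109, 113, 127, 131, 137, 139, 149, 151, 157]. Summing 1/p over these primes: 67195167335560670940823020383181530154843058347995389615845419/35375166993717494840635767087951744212057570647889977422429870 ≈ 1.8995. Mertens estimate ln ln(159) + 0.2615 ≈ 1.8846.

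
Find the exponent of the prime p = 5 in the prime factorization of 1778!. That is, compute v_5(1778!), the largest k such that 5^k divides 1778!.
v_5(1778!) = 442

Legendre's formula: v_p(n!) = Σ_{k ≥ 1} ⌊n / p^k⌋. For p = 5, n = 1778, the terms are:
  ⌊1778/5^1⌋ = ⌊1778/5⌋ = 355
  ⌊1778/5^2⌋ = ⌊1778/25⌋ = 71
  ⌊1778/5^3⌋ = ⌊1778/125⌋ = 14
  ⌊1778/5^4⌋ = ⌊1778/625⌋ = 2
(the next term ⌊1778/5^5⌋ = 0, terminating the sum). Summing: v_5(1778!) = 355 + 71 + 14 + 2 = 442.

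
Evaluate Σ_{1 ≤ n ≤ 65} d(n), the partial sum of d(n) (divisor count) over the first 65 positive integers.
Σ_{n ≤ 65} d(n) = 284

Compute d(n) for each 1 ≤ n ≤ 65: d(1) = 1, d(2) = 2, d(3) = 2, d(4) = 3, d(5) = 2, d(6) = 4, d(7) = 2, d(8) = 4, d(9) = 3, d(10) = 4, d(11) = 2, d(12) = 6, d(13) = 2, d(14) = 4, d(15) = 4, d(16) = 5, d(17) = 2, d(18) = 6, d(19) = 2, d(20) = 6, d(21) = 4, d(22) = 4, d(23) = 2, d(24) = 8, d(25) = 3, d(26) = 4, d(27) = 4, d(28) = 6, d(29) = 2, d(30) = 8, d(31) = 2, d(32) = 6, d(33) = 4, d(34) = 4, d(35) = 4, d(36) = 9, d(37) = 2, d(38) = 4, d(39) = 4, d(40) = 8, d(41) = 2, d(42) = 8, d(43) = 2, d(44) = 6, d(45) = 6, d(46) = 4, d(47) = 2, d(48) = 10, d(49) = 3, d(50) = 6, d(51) = 4, d(52) = 6, d(53) = 2, d(54) = 8, d(55) = 4, d(56) = 8, d(57) = 4, d(58) = 4, d(59) = 2, d(60) = 12, d(61) = 2, d(62) = 4, d(63) = 6, d(64) = 7, d(65) = 4. Summing all 65 values: 284. (Dirichlet's divisor formula: Σ_{n ≤ x} d(n) = x ln(x) + (2γ − 1) x + O(√x). For x = 65, the asymptotic estimate is ≈ 281.37.)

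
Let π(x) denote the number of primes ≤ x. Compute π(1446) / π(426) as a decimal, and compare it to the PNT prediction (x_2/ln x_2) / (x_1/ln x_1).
π(1446)/π(426) = 228/82 ≈ 2.7805;  PNT prediction ≈ 2.8243.

π(426) = 82 and π(1446) = 228, so π(1446)/π(426) ≈ 2.7805. The PNT-predicted ratio is (1446/ln(1446)) / (426/ln(426)) ≈ 2.8243. The two agree to within a few percent, as expected.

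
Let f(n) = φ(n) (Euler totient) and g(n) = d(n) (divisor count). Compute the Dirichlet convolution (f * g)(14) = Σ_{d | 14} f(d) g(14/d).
(φ * d)(14) = 24

Divisors of 14: [1, 2, 7, 14]. For each d | 14:
  d = 1: φ(1) · d(14/1) = 1 · 4 = 4
  d = 2: φ(2) · d(14/2) = 1 · 2 = 2
  d = 7: φ(7) · d(14/7) = 6 · 2 = 12
  d = 14: φ(14) · d(14/14) = 6 · 1 = 6
Summing: (φ * d)(14) = 4 + 2 + 12 + 6 = 24.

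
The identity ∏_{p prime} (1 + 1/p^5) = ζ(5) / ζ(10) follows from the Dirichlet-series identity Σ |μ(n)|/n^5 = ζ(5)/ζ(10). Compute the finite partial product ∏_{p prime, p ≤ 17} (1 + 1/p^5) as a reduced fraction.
∏ = 45072610603883567072/43510716535257846875

The primes p ≤ 17 are [2, 3, 5, 7, 11, 13, 17]. For each, (1 + 1/p^5) = (p^5 + 1)/p^5. Multiplying these fractions over p ∈ [2, 3, 5, 7, 11, 13, 17] gives 45072610603883567072/43510716535257846875. (In the limit P → ∞ this tends to ζ(5)/ζ(10).)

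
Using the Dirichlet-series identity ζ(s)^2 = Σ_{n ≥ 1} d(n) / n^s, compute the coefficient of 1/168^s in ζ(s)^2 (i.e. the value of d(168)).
d(168) = 16

ζ(s)^2 = (Σ 1/m^s)(Σ 1/k^s). The coefficient of 1/n^s in the product is the number of ordered pairs (m, k) with mk = n, which equals d(n). For n = 168, divisors are [1, 2, 3, 4, 6, 7, 8, 12, 14, 21, 24, 28, 42, 56, 84, 168], so d(168) = 16.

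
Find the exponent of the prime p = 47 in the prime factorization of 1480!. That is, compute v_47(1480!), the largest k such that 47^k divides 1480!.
v_47(1480!) = 31

Legendre's formula: v_p(n!) = Σ_{k ≥ 1} ⌊n / p^k⌋. For p = 47, n = 1480, the terms are:
  ⌊1480/47^1⌋ = ⌊1480/47⌋ = 31
(the next term ⌊1480/47^2⌋ = 0, terminating the sum). Summing: v_47(1480!) = 31 = 31.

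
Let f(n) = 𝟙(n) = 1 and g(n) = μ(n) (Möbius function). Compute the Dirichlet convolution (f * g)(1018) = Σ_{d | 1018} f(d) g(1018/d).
(𝟙 * μ)(1018) = 0

Divisors of 1018: [1, 2, 509, 1018]. For each d | 1018:
  d = 1: 𝟙(1) · μ(1018/1) = 1 · 1 = 1
  d = 2: 𝟙(2) · μ(1018/2) = 1 · -1 = -1
  d = 509: 𝟙(509) · μ(1018/509) = 1 · -1 = -1
  d = 1018: 𝟙(1018) · μ(1018/1018) = 1 · 1 = 1
Summing: (𝟙 * μ)(1018) = 1 + -1 + -1 + 1 = 0.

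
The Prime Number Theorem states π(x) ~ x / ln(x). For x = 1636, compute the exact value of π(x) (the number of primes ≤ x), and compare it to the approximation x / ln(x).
π(1636) = 258;  x/ln(x) ≈ 221.08;  relative error ≈ 14.31%.

Directly count primes up to 1636: π(1636) = 258. The PNT approximation gives 1636/ln(1636) ≈ 1636/7.40001 ≈ 221.08. Relative error (π(x) − x/ln(x)) / π(x) ≈ 14.31%; the approximation is known to undercount slightly (Li(x) is a better estimate).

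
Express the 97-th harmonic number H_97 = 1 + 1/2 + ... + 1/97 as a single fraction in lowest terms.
H_97 = 359553024620966925518018240656745677092407/69720375229712477164533808935312303556800

Direct summation: H_97 = 1 + 1/2 + ... + 1/97. The least common denominator is lcm(1, ..., 97) = 69720375229712477164533808935312303556800; over this denominator the numerator is 69720375229712477164533808935312303556800 + 34860187614856238582266904467656151778400 + 23240125076570825721511269645104101185600 + 17430093807428119291133452233828075889200 + 13944075045942495432906761787062460711360 + 11620062538285412860755634822552050592800 + 9960053604244639594933401276473186222400 + 8715046903714059645566726116914037944600 + 7746708358856941907170423215034700395200 + 6972037522971247716453380893531230355680 + 6338215929973861560412164448664754868800 + 5810031269142706430377817411276025296400 + 5363105786900959781887216071947100273600 + 4980026802122319797466700638236593111200 + 4648025015314165144302253929020820237120 + 4357523451857029822783363058457018972300 + 4101198542924263362619635819724253150400 + 3873354179428470953585211607517350197600 + 3669493433142761956028095207121700187200 + 3486018761485623858226690446765615177840 + 3320017868081546531644467092157728740800 + 3169107964986930780206082224332377434400 + 3031320662161412050631904736317926241600 + 2905015634571353215188908705638012648200 + 2788815009188499086581352357412492142272 + 2681552893450479890943608035973550136800 + 2582236119618980635723474405011566798400 + 2490013401061159898733350319118296555600 + 2404150869990085419466683066734907019200 + 2324012507657082572151126964510410118560 + 2249044362248789585952703514042332372800 + 2178761725928514911391681529228509486150 + 2112738643324620520137388149554918289600 + 2050599271462131681309817909862126575200 + 1992010720848927918986680255294637244480 + 1936677089714235476792605803758675098800 + 1884334465667904788230643484738170366400 + 1834746716571380978014047603560850093600 + 1787701928966986593962405357315700091200 + 1743009380742811929113345223382807588920 + 1700496956822255540598385583788104964800 + 1660008934040773265822233546078864370400 + 1621404075109592492198460672914239617600 + 1584553982493465390103041112166188717200 + 1549341671771388381434084643006940079040 + 1515660331080706025315952368158963120800 + 1483412238930052705628378913517283054400 + 1452507817285676607594454352819006324100 + 1422864800606377084990485896639026603200 + 1394407504594249543290676178706246071136 + 1367066180974754454206545273241417716800 + 1340776446725239945471804017986775068400 + 1315478777919103342727052998779477425600 + 1291118059809490317861737202505783399200 + 1267643185994772312082432889732950973760 + 1245006700530579949366675159559148277800 + 1223164477714253985342698402373900062400 + 1202075434995042709733341533367453509600 + 1181701275079872494314132354835801755200 + 1162006253828541286075563482255205059280 + 1142956970978893068271046048119873828800 + 1124522181124394792976351757021166186400 + 1106672622693848843881489030719242913600 + 1089380862964257455695840764614254743075 + 1072621157380191956377443214389420054720 + 1056369321662310260068694074777459144800 + 1040602615368842942754235954258392590400 + 1025299635731065840654908954931063287600 + 1010440220720470683543968245439308747200 + 996005360424463959493340127647318622240 + 981977115911443340345546604722708500800 + 968338544857117738396302901879337549400 + 955073633283732563897723410072771281600 + 942167232833952394115321742369085183200 + 929605003062833028860450785804164047424 + 917373358285690489007023801780425046800 + 905459418567694508630309206952107838400 + 893850964483493296981202678657850045600 + 882536395312816166639668467535598779200 + 871504690371405964556672611691403794460 + 860745373206326878574491468337188932800 + 850248478411127770299192791894052482400 + 840004520839909363428118179943521729600 + 830004467020386632911116773039432185200 + 820239708584852672523927163944850630080 + 810702037554796246099230336457119808800 + 801383623330028473155561022244969006400 + 792276991246732695051520556083094358600 + 783375002581039069264424819497891051200 + 774670835885694190717042321503470039520 + 766157969557279968841030867421014324800 + 757830165540353012657976184079481560400 + 749681454082929861984234504680777457600 + 741706119465026352814189456758641527200 + 733898686628552391205619041424340037440 + 726253908642838303797227176409503162050 + 718766754945489455304472257065075294400 = 359553024620966925518018240656745677092407, so H_97 = 359553024620966925518018240656745677092407/69720375229712477164533808935312303556800 (already in lowest terms) ≈ 5.15707. (The PNT-adjacent estimate ln(97) + γ ≈ 5.15193 matches within O(1/n).)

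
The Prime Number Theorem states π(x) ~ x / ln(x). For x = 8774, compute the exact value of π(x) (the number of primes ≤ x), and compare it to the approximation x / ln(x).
π(8774) = 1093;  x/ln(x) ≈ 966.35;  relative error ≈ 11.59%.

Directly count primes up to 8774: π(8774) = 1093. The PNT approximation gives 8774/ln(8774) ≈ 8774/9.07955 ≈ 966.35. Relative error (π(x) − x/ln(x)) / π(x) ≈ 11.59%; the approximation is known to undercount slightly (Li(x) is a better estimate).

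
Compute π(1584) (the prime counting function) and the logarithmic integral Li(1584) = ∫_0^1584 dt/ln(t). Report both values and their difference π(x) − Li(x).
π(1584) = 250;  Li(1584) ≈ 259.26;  π(x) − Li(x) ≈ -9.26.

Direct count of primes ≤ 1584 gives π(1584) = 250. Numerical evaluation of the logarithmic integral gives Li(1584) ≈ 259.26. The difference π(x) − Li(x) ≈ -9.26 is typically negative for small/moderate x (Li(x) overestimates), though Littlewood's theorem shows this sign changes infinitely often.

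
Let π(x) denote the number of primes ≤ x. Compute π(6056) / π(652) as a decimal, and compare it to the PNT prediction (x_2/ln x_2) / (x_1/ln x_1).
π(6056)/π(652) = 790/118 ≈ 6.6949;  PNT prediction ≈ 6.9113.

π(652) = 118 and π(6056) = 790, so π(6056)/π(652) ≈ 6.6949. The PNT-predicted ratio is (6056/ln(6056)) / (652/ln(652)) ≈ 6.9113. The two agree to within a few percent, as expected.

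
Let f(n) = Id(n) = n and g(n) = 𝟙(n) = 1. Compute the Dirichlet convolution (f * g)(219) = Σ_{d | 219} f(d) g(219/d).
(Id * 𝟙)(219) = 296

Divisors of 219: [1, 3, 73, 219]. For each d | 219:
  d = 1: Id(1) · 𝟙(219/1) = 1 · 1 = 1
  d = 3: Id(3) · 𝟙(219/3) = 3 · 1 = 3
  d = 73: Id(73) · 𝟙(219/73) = 73 · 1 = 73
  d = 219: Id(219) · 𝟙(219/219) = 219 · 1 = 219
Summing: (Id * 𝟙)(219) = 1 + 3 + 73 + 219 = 296.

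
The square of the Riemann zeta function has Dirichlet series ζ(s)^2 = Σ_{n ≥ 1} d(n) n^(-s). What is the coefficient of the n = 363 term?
d(363) = 6

ζ(s)^2 = (Σ 1/m^s)(Σ 1/k^s). The coefficient of 1/n^s in the product is the number of ordered pairs (m, k) with mk = n, which equals d(n). For n = 363, divisors are [1, 3, 11, 33, 121, 363], so d(363) = 6.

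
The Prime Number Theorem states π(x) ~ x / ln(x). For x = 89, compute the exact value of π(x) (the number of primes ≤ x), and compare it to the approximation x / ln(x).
π(89) = 24;  x/ln(x) ≈ 19.83;  relative error ≈ 17.38%.

Directly count primes up to 89: π(89) = 24. The PNT approximation gives 89/ln(89) ≈ 89/4.48864 ≈ 19.83. Relative error (π(x) − x/ln(x)) / π(x) ≈ 17.38%; the approximation is known to undercount slightly (Li(x) is a better estimate).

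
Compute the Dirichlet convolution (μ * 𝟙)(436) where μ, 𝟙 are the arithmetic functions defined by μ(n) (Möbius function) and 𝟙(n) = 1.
(μ * 𝟙)(436) = 0

Divisors of 436: [1, 2, 4, 109, 218, 436]. For each d | 436:
  d = 1: μ(1) · 𝟙(436/1) = 1 · 1 = 1
  d = 2: μ(2) · 𝟙(436/2) = -1 · 1 = -1
  d = 4: μ(4) · 𝟙(436/4) = 0 · 1 = 0
  d = 109: μ(109) · 𝟙(436/109) = -1 · 1 = -1
  d = 218: μ(218) · 𝟙(436/218) = 1 · 1 = 1
  d = 436: μ(436) · 𝟙(436/436) = 0 · 1 = 0
Summing: (μ * 𝟙)(436) = 1 + -1 + 0 + -1 + 1 + 0 = 0.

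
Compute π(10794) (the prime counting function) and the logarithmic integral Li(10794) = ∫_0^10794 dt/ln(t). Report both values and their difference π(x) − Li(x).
π(10794) = 1314;  Li(10794) ≈ 1331.98;  π(x) − Li(x) ≈ -17.98.

Direct count of primes ≤ 10794 gives π(10794) = 1314. Numerical evaluation of the logarithmic integral gives Li(10794) ≈ 1331.98. The difference π(x) − Li(x) ≈ -17.98 is typically negative for small/moderate x (Li(x) overestimates), though Littlewood's theorem shows this sign changes infinitely often.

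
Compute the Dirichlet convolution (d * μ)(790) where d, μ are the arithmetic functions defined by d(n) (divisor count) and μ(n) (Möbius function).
(d * μ)(790) = 1

Divisors of 790: [1, 2, 5, 10, 79, 158, 395, 790]. For each d | 790:
  d = 1: d(1) · μ(790/1) = 1 · -1 = -1
  d = 2: d(2) · μ(790/2) = 2 · 1 = 2
  d = 5: d(5) · μ(790/5) = 2 · 1 = 2
  d = 10: d(10) · μ(790/10) = 4 · -1 = -4
  d = 79: d(79) · μ(790/79) = 2 · 1 = 2
  d = 158: d(158) · μ(790/158) = 4 · -1 = -4
  d = 395: d(395) · μ(790/395) = 4 · -1 = -4
  d = 790: d(790) · μ(790/790) = 8 · 1 = 8
Summing: (d * μ)(790) = -1 + 2 + 2 + -4 + 2 + -4 + -4 + 8 = 1.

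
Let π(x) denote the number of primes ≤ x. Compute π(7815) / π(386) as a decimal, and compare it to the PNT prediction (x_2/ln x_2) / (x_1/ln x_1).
π(7815)/π(386) = 987/76 ≈ 12.9868;  PNT prediction ≈ 13.4522.

π(386) = 76 and π(7815) = 987, so π(7815)/π(386) ≈ 12.9868. The PNT-predicted ratio is (7815/ln(7815)) / (386/ln(386)) ≈ 13.4522. The two agree to within a few percent, as expected.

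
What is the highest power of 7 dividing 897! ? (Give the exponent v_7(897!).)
v_7(897!) = 148

Legendre's formula: v_p(n!) = Σ_{k ≥ 1} ⌊n / p^k⌋. For p = 7, n = 897, the terms are:
  ⌊897/7^1⌋ = ⌊897/7⌋ = 128
  ⌊897/7^2⌋ = ⌊897/49⌋ = 18
  ⌊897/7^3⌋ = ⌊897/343⌋ = 2
(the next term ⌊897/7^4⌋ = 0, terminating the sum). Summing: v_7(897!) = 128 + 18 + 2 = 148.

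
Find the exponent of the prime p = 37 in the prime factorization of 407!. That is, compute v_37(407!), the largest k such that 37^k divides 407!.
v_37(407!) = 11

Legendre's formula: v_p(n!) = Σ_{k ≥ 1} ⌊n / p^k⌋. For p = 37, n = 407, the terms are:
  ⌊407/37^1⌋ = ⌊407/37⌋ = 11
(the next term ⌊407/37^2⌋ = 0, terminating the sum). Summing: v_37(407!) = 11 = 11.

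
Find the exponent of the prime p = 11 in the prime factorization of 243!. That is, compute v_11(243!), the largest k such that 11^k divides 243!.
v_11(243!) = 24

Legendre's formula: v_p(n!) = Σ_{k ≥ 1} ⌊n / p^k⌋. For p = 11, n = 243, the terms are:
  ⌊243/11^1⌋ = ⌊243/11⌋ = 22
  ⌊243/11^2⌋ = ⌊243/121⌋ = 2
(the next term ⌊243/11^3⌋ = 0, terminating the sum). Summing: v_11(243!) = 22 + 2 = 24.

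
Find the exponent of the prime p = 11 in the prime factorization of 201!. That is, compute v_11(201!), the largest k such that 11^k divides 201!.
v_11(201!) = 19

Legendre's formula: v_p(n!) = Σ_{k ≥ 1} ⌊n / p^k⌋. For p = 11, n = 201, the terms are:
  ⌊201/11^1⌋ = ⌊201/11⌋ = 18
  ⌊201/11^2⌋ = ⌊201/121⌋ = 1
(the next term ⌊201/11^3⌋ = 0, terminating the sum). Summing: v_11(201!) = 18 + 1 = 19.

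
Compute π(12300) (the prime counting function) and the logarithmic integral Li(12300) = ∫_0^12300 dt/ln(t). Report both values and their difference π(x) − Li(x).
π(12300) = 1470;  Li(12300) ≈ 1493.00;  π(x) − Li(x) ≈ -23.00.

Direct count of primes ≤ 12300 gives π(12300) = 1470. Numerical evaluation of the logarithmic integral gives Li(12300) ≈ 1493.00. The difference π(x) − Li(x) ≈ -23.00 is typically negative for small/moderate x (Li(x) overestimates), though Littlewood's theorem shows this sign changes infinitely often.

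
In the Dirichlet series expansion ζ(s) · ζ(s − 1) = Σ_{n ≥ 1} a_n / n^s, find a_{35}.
σ(35) = 48

In the product (Σ m^0/m^s)(Σ k / k^s) = Σ (Σ_{d | n} d) / n^s, the coefficient of 1/n^s is σ(n) = Σ_{d | n} d. For n = 35, divisors are [1, 5, 7, 35]; summing: σ(35) = 48.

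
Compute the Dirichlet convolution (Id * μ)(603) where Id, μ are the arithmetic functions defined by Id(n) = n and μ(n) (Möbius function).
(Id * μ)(603) = 396

Divisors of 603: [1, 3, 9, 67, 201, 603]. For each d | 603:
  d = 1: Id(1) · μ(603/1) = 1 · 0 = 0
  d = 3: Id(3) · μ(603/3) = 3 · 1 = 3
  d = 9: Id(9) · μ(603/9) = 9 · -1 = -9
  d = 67: Id(67) · μ(603/67) = 67 · 0 = 0
  d = 201: Id(201) · μ(603/201) = 201 · -1 = -201
  d = 603: Id(603) · μ(603/603) = 603 · 1 = 603
Summing: (Id * μ)(603) = 0 + 3 + -9 + 0 + -201 + 603 = 396.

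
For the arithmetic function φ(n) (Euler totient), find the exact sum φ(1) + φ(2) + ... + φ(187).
Σ_{n ≤ 187} φ(n) = 10704

Compute φ(n) for each 1 ≤ n ≤ 187: φ(1) = 1, φ(2) = 1, φ(3) = 2, φ(4) = 2, φ(5) = 4, φ(6) = 2, φ(7) = 6, φ(8) = 4, φ(9) = 6, φ(10) = 4, φ(11) = 10, φ(12) = 4, φ(13) = 12, φ(14) = 6, φ(15) = 8, φ(16) = 8, φ(17) = 16, φ(18) = 6, φ(19) = 18, φ(20) = 8, φ(21) = 12, φ(22) = 10, φ(23) = 22, φ(24) = 8, φ(25) = 20, φ(26) = 12, φ(27) = 18, φ(28) = 12, φ(29) = 28, φ(30) = 8, φ(31) = 30, φ(32) = 16, φ(33) = 20, φ(34) = 16, φ(35) = 24, φ(36) = 12, φ(37) = 36, φ(38) = 18, φ(39) = 24, φ(40) = 16, φ(41) = 40, φ(42) = 12, φ(43) = 42, φ(44) = 20, φ(45) = 24, φ(46) = 22, φ(47) = 46, φ(48) = 16, φ(49) = 42, φ(50) = 20, φ(51) = 32, φ(52) = 24, φ(53) = 52, φ(54) = 18, φ(55) = 40, φ(56) = 24, φ(57) = 36, φ(58) = 28, φ(59) = 58, φ(60) = 16, φ(61) = 60, φ(62) = 30, φ(63) = 36, φ(64) = 32, φ(65) = 48, φ(66) = 20, φ(67) = 66, φ(68) = 32, φ(69) = 44, φ(70) = 24, φ(71) = 70, φ(72) = 24, φ(73) = 72, φ(74) = 36, φ(75) = 40, φ(76) = 36, φ(77) = 60, φ(78) = 24, φ(79) = 78, φ(80) = 32, φ(81) = 54, φ(82) = 40, φ(83) = 82, φ(84) = 24, φ(85) = 64, φ(86) = 42, φ(87) = 56, φ(88) = 40, φ(89) = 88, φ(90) = 24, φ(91) = 72, φ(92) = 44, φ(93) = 60, φ(94) = 46, φ(95) = 72, φ(96) = 32, φ(97) = 96, φ(98) = 42, φ(99) = 60, φ(100) = 40, φ(101) = 100, φ(102) = 32, φ(103) = 102, φ(104) = 48, φ(105) = 48, φ(106) = 52, φ(107) = 106, φ(108) = 36, φ(109) = 108, φ(110) = 40, φ(111) = 72, φ(112) = 48, φ(113) = 112, φ(114) = 36, φ(115) = 88, φ(116) = 56, φ(117) = 72, φ(118) = 58, φ(119) = 96, φ(120) = 32, φ(121) = 110, φ(122) = 60, φ(123) = 80, φ(124) = 60, φ(125) = 100, φ(126) = 36, φ(127) = 126, φ(128) = 64, φ(129) = 84, φ(130) = 48, φ(131) = 130, φ(132) = 40, φ(133) = 108, φ(134) = 66, φ(135) = 72, φ(136) = 64, φ(137) = 136, φ(138) = 44, φ(139) = 138, φ(140) = 48, φ(141) = 92, φ(142) = 70, φ(143) = 120, φ(144) = 48, φ(145) = 112, φ(146) = 72, φ(147) = 84, φ(148) = 72, φ(149) = 148, φ(150) = 40, φ(151) = 150, φ(152) = 72, φ(153) = 96, φ(154) = 60, φ(155) = 120, φ(156) = 48, φ(157) = 156, φ(158) = 78, φ(159) = 104, φ(160) = 64, φ(161) = 132, φ(162) = 54, φ(163) = 162, φ(164) = 80, φ(165) = 80, φ(166) = 82, φ(167) = 166, φ(168) = 48, φ(169) = 156, φ(170) = 64, φ(171) = 108, φ(172) = 84, φ(173) = 172, φ(174) = 56, φ(175) = 120, φ(176) = 80, φ(177) = 116, φ(178) = 88, φ(179) = 178, φ(180) = 48, φ(181) = 180, φ(182) = 72, φ(183) = 120, φ(184) = 88, φ(185) = 144, φ(186) = 60, φ(187) = 160. Summing all 187 values: 10704. (Average order: Σ_{n ≤ x} φ(n) ~ (3/π²) x². For x = 187, (3/π²)·187² ≈ 10629.30.)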